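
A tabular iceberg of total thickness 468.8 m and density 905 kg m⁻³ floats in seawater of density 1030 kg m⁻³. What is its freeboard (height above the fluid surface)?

56.9 m

Floating equilibrium: submerged depth d = t ρ_obj/ρ_fluid = 468.8 m × 905/1030 = 411.9 m.
Freeboard = t − d = 468.8 m − 411.9 m = 56.9 m.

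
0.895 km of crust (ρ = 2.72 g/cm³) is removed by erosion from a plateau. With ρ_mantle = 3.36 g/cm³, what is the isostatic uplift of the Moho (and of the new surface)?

Unloading: uplift u = e ρ_c/ρ_m = 0.895 km × 2.72/3.36 = 0.725 km.

0.725 km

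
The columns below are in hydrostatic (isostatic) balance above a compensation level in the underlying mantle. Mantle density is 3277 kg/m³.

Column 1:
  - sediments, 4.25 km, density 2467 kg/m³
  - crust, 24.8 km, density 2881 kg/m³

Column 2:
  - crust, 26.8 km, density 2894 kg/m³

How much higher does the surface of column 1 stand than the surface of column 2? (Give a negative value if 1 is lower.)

For any compensation level in the mantle, the mantle terms cancel and isostasy reduces to e = (Σt_1 − Σt_2) − (Σ(ρt)_1 − Σ(ρt)_2) / ρ_m.
Σt_1 = 29.05 km; Σt_2 = 26.8 km; Σ(ρt)_1 = 81933.55; Σ(ρt)_2 = 77559.2 (in km·kg/m³).
e = (29.05 − 26.8) − (81933.55 − 77559.2) / 3277 = 0.915 km.

0.915 km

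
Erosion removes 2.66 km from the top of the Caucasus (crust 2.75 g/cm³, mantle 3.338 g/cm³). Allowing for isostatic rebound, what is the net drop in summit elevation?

Rebound u = e ρ_c/ρ_m = 2.66 km × 2.75/3.338 = 2.191 km.
Net surface drop = e − u = 2.66 km − 2.191 km = e (ρ_m − ρ_c)/ρ_m = 0.469 km.

0.469 km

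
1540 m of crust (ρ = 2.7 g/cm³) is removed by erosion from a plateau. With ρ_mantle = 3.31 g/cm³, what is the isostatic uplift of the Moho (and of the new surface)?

1260 m

Unloading: uplift u = e ρ_c/ρ_m = 1540 m × 2.7/3.31 = 1260 m.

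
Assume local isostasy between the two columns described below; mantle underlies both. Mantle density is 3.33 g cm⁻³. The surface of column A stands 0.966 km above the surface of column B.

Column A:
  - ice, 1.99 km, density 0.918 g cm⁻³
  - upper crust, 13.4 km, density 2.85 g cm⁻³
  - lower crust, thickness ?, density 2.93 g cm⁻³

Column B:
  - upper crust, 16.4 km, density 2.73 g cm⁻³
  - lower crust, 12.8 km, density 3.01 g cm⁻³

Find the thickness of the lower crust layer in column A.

14.8 km

Take the compensation level at the base of the deeper column (depth z_c below the surface of column A) and equate Σ ρ_i t_i down to z_c; mantle fills any gap and the z_c terms cancel.
Column A: 1.99×0.918 + 13.4×2.85 + x×2.93 + (z_c − 15.39 − x)×3.33
Column B: 0.966×0 + 16.4×2.73 + 12.8×3.01 + (z_c − 0.966 − 29.2)×3.33
The z_c×3.33 term appears on both sides and cancels. Collect the known terms of each column as K = Σ(ρt)_known − 3.33 × (depth of known layers): K_A = 40.01682 − 3.33×15.39 = −11.23188; K_B = 83.3 − 3.33×(0.966 + 29.2) = −17.15278.
Balance: K_A − x×(3.33 − 2.93) = K_B, so x = (K_A − K_B)/(3.33 − 2.93) = 5.9209/0.4 = 14.8 km.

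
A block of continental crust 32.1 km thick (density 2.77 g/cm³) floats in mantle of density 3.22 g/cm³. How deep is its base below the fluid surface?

Draft d = t ρ_obj/ρ_fluid = 32.1 km × 2.77/3.22 = 27.6 km.

27.6 km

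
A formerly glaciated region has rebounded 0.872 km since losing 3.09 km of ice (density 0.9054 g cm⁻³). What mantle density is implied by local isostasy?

3.21 g cm⁻³

ρ_m = ρ_ice t / u = 0.9054 × 3.09 km/0.872 km = 3.21 g cm⁻³.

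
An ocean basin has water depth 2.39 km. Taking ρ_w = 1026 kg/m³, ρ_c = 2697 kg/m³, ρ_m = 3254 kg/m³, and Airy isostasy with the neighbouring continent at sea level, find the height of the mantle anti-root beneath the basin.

7.17 km

In Airy isostatic equilibrium: replacing crust with seawater at the top is compensated by replacing crust with mantle at the base: d (ρ_c − ρ_w) = a (ρ_m − ρ_c).
a = d (ρ_c − ρ_w)/(ρ_m − ρ_c) = 2.39 km × 1671/557 = 7.17 km.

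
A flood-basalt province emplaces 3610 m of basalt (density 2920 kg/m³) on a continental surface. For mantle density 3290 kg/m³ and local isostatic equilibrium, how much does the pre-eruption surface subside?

3200 m

Subaerial loading: s = t ρ_load / ρ_m.
s = 3610 m × 2920/3290 = 3200 m.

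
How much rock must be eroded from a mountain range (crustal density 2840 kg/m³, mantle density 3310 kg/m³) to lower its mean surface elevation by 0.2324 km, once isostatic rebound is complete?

1.64 km

Net drop Δ = e − u = e − e ρ_c/ρ_m = e (ρ_m − ρ_c)/ρ_m.
e = Δ ρ_m/(ρ_m − ρ_c) = 0.2324 km × 3310/470 = 1.64 km.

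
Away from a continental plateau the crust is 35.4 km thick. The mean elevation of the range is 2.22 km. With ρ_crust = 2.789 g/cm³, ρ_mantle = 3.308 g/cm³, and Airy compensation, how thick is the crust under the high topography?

Root depth r = h ρ_c / (ρ_m − ρ_c) = 2.22 km × 2.789 / 0.519 = 11.93 km.
Total thickness = T + h + r = 35.4 km + 2.22 km + 11.93 km = 49.5 km.

49.5 km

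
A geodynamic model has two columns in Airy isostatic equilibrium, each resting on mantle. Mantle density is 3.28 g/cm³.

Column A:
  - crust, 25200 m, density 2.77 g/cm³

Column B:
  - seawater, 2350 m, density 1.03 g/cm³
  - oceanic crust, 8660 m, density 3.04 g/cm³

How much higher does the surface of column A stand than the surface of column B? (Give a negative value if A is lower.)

1670 m

For any compensation level in the mantle, the mantle terms cancel and isostasy reduces to e = (Σt_A − Σt_B) − (Σ(ρt)_A − Σ(ρt)_B) / ρ_m.
Σt_A = 25200 m; Σt_B = 11010 m; Σ(ρt)_A = 69804; Σ(ρt)_B = 28746.9 (in m·g/cm³).
e = (25200 − 11010) − (69804 − 28746.9) / 3.28 = 1670 m.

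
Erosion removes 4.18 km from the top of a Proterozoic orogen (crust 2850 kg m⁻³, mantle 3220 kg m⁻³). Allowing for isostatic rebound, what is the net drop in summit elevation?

0.48 km

Rebound u = e ρ_c/ρ_m = 4.18 km × 2850/3220 = 3.7 km.
Net surface drop = e − u = 4.18 km − 3.7 km = e (ρ_m − ρ_c)/ρ_m = 0.48 km.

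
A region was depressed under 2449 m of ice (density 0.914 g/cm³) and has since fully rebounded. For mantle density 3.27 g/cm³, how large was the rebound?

685 m

Removing the load lets mantle flow back in; uplift u satisfies ρ_ice t = ρ_m u.
u = t ρ_ice/ρ_m = 2449 m × 0.914/3.27 = 685 m.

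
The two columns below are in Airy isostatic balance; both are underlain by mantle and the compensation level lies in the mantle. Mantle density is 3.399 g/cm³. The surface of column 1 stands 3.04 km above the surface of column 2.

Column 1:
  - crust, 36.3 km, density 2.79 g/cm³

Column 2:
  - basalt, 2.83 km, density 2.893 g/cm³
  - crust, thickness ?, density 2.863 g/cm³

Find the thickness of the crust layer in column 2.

19.3 km

Take the compensation level at the base of the deeper column (depth z_c below the surface of column 1) and equate Σ ρ_i t_i down to z_c; mantle fills any gap and the z_c terms cancel.
Column 1: 36.3×2.79 + (z_c − 36.3)×3.399
Column 2: 3.04×0 + 2.83×2.893 + x×2.863 + (z_c − 3.04 − 2.83 − x)×3.399
The z_c×3.399 term appears on both sides and cancels. Collect the known terms of each column as K = Σ(ρt)_known − 3.399 × (depth of known layers): K_1 = 101.277 − 3.399×36.3 = −22.1067; K_2 = 8.18719 − 3.399×(3.04 + 2.83) = −11.76494.
Balance: K_1 = K_2 − x×(3.399 − 2.863), so x = (K_2 − K_1)/(3.399 − 2.863) = 10.3418/0.536 = 19.3 km.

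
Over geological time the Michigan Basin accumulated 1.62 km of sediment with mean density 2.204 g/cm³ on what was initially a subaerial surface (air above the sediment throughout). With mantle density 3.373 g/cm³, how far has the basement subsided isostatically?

1.06 km

Subaerial load: s = t ρ_sed / ρ_m = 1.62 km × 2.204/3.373 = 1.06 km.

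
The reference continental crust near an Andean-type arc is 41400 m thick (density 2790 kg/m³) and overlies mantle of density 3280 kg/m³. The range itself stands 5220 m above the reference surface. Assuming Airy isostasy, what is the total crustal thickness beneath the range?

Root depth r = h ρ_c / (ρ_m − ρ_c) = 5220 m × 2790 / 490 = 29720 m.
Total thickness = T + h + r = 41400 m + 5220 m + 29720 m = 76300 m.

76300 m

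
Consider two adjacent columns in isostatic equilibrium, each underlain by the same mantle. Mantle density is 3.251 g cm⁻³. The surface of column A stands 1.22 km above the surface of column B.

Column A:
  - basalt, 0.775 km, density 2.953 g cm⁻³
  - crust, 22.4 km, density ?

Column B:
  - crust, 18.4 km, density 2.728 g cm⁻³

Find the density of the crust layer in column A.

Take the compensation level at the base of the deeper column (depth z_c below the surface of column A) and equate Σ ρ_i t_i down to z_c; mantle fills any gap and the z_c terms cancel.
Column A: 0.775×2.953 + 22.4×ρ + (z_c − 23.175)×3.251
Column B: 1.22×0 + 18.4×2.728 + (z_c − 1.22 − 18.4)×3.251
The z_c×3.251 term appears on both sides and cancels. Collect the known terms of each column as K = Σ(ρt)_known − 3.251 × (depth of known layers): K_A = 2.288575 − 3.251×23.175 = −73.05335; K_B = 50.1952 − 3.251×(1.22 + 18.4) = −13.58942.
Balance: K_A + 22.4×ρ = K_B, so ρ = (K_B − K_A)/22.4 = 59.4639/22.4 = 2.65 g cm⁻³.

2.65 g cm⁻³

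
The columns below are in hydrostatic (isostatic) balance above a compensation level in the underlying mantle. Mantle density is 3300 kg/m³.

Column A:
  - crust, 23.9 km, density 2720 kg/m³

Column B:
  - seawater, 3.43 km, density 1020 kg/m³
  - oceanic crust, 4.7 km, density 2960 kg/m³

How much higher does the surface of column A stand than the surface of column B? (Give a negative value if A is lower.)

1.35 km

For any compensation level in the mantle, the mantle terms cancel and isostasy reduces to e = (Σt_A − Σt_B) − (Σ(ρt)_A − Σ(ρt)_B) / ρ_m.
Σt_A = 23.9 km; Σt_B = 8.13 km; Σ(ρt)_A = 65008; Σ(ρt)_B = 17410.6 (in km·kg/m³).
e = (23.9 − 8.13) − (65008 − 17410.6) / 3300 = 1.35 km.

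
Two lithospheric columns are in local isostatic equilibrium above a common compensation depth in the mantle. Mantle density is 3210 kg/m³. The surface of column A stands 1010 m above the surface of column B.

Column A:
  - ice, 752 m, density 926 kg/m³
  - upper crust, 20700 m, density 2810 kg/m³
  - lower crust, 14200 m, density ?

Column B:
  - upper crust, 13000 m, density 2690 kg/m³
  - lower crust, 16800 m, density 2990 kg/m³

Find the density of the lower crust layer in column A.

Take the compensation level at the base of the deeper column (depth z_c below the surface of column A) and equate Σ ρ_i t_i down to z_c; mantle fills any gap and the z_c terms cancel.
Column A: 752×926 + 20700×2810 + 14200×ρ + (z_c − 35652)×3210
Column B: 1010×0 + 13000×2690 + 16800×2990 + (z_c − 1010 − 29800)×3210
The z_c×3210 term appears on both sides and cancels. Collect the known terms of each column as K = Σ(ρt)_known − 3210 × (depth of known layers): K_A = 58863352 − 3210×35652 = −55579568; K_B = 85202000 − 3210×(1010 + 29800) = −13698100.
Balance: K_A + 14200×ρ = K_B, so ρ = (K_B − K_A)/14200 = 41881500/14200 = 2950 kg/m³.

2950 kg/m³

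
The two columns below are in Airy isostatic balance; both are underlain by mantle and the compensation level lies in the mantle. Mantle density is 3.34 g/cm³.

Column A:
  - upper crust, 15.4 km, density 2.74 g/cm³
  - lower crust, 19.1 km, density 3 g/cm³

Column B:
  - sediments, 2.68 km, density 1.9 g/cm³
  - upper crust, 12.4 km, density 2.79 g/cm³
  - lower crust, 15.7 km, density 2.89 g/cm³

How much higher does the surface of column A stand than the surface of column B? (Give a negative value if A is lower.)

For any compensation level in the mantle, the mantle terms cancel and isostasy reduces to e = (Σt_A − Σt_B) − (Σ(ρt)_A − Σ(ρt)_B) / ρ_m.
Σt_A = 34.5 km; Σt_B = 30.78 km; Σ(ρt)_A = 99.496; Σ(ρt)_B = 85.061 (in km·g/cm³).
e = (34.5 − 30.78) − (99.496 − 85.061) / 3.34 = −0.602 km.

−0.602 km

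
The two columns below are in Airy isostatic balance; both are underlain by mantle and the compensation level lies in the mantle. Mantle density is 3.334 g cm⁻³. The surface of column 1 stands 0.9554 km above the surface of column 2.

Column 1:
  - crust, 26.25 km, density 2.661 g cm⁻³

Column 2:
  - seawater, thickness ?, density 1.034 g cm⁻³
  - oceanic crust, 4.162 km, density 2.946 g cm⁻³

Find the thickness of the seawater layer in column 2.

5.59 km

Take the compensation level at the base of the deeper column (depth z_c below the surface of column 1) and equate Σ ρ_i t_i down to z_c; mantle fills any gap and the z_c terms cancel.
Column 1: 26.25×2.661 + (z_c − 26.25)×3.334
Column 2: 0.9554×0 + x×1.034 + 4.162×2.946 + (z_c − 0.9554 − 4.162 − x)×3.334
The z_c×3.334 term appears on both sides and cancels. Collect the known terms of each column as K = Σ(ρt)_known − 3.334 × (depth of known layers): K_1 = 69.85125 − 3.334×26.25 = −17.66625; K_2 = 12.261252 − 3.334×(0.9554 + 4.162) = −4.8001596.
Balance: K_1 = K_2 − x×(3.334 − 1.034), so x = (K_2 − K_1)/(3.334 − 1.034) = 12.8661/2.3 = 5.59 km.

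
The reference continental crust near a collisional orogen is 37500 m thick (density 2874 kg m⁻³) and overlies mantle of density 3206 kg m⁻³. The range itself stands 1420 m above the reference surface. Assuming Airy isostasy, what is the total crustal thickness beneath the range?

Root depth r = h ρ_c / (ρ_m − ρ_c) = 1420 m × 2874 / 332 = 12290 m.
Total thickness = T + h + r = 37500 m + 1420 m + 12290 m = 51200 m.

51200 m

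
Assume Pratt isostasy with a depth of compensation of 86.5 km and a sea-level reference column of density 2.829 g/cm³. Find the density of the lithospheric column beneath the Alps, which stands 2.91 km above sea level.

2.74 g/cm³

Pratt balance: ρ_ref D = ρ (D + h).
ρ = ρ_ref D/(D + h) = 2.829 × 86.5 km/(86.5 km + 2.91 km) = 2.74 g/cm³.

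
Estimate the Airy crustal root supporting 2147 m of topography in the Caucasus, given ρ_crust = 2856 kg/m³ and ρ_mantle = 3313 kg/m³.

Balancing pressure at the compensation depth: the weight of the topography is balanced by the buoyancy of the root, ρ_c h = (ρ_m − ρ_c) r.
r = h · ρ_c / (ρ_m − ρ_c) = 2147 m × 2856 / (3313 − 2856) = 13400 m.

13400 m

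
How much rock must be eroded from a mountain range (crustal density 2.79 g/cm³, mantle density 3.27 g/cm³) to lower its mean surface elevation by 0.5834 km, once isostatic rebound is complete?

3.97 km

Net drop Δ = e − u = e − e ρ_c/ρ_m = e (ρ_m − ρ_c)/ρ_m.
e = Δ ρ_m/(ρ_m − ρ_c) = 0.5834 km × 3.27/0.48 = 3.97 km.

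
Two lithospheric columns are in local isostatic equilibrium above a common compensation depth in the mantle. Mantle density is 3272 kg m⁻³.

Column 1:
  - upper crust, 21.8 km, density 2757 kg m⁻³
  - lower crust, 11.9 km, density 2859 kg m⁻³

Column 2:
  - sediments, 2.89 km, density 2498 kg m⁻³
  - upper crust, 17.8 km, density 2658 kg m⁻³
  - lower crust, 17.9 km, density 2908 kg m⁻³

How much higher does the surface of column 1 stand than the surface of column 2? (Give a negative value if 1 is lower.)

For any compensation level in the mantle, the mantle terms cancel and isostasy reduces to e = (Σt_1 − Σt_2) − (Σ(ρt)_1 − Σ(ρt)_2) / ρ_m.
Σt_1 = 33.7 km; Σt_2 = 38.59 km; Σ(ρt)_1 = 94124.7; Σ(ρt)_2 = 106584.82 (in km·kg m⁻³).
e = (33.7 − 38.59) − (94124.7 − 106584.82) / 3272 = −1.08 km.

−1.08 km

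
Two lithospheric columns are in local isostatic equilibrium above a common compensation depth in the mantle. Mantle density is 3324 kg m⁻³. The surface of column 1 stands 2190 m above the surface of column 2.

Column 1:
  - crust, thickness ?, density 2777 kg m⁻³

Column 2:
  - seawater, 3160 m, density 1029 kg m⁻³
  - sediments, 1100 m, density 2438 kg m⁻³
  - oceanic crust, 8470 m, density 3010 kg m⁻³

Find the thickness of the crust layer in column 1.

Take the compensation level at the base of the deeper column (depth z_c below the surface of column 1) and equate Σ ρ_i t_i down to z_c; mantle fills any gap and the z_c terms cancel.
Column 1: x×2777 + (z_c − 0 − x)×3324
Column 2: 2190×0 + 3160×1029 + 1100×2438 + 8470×3010 + (z_c − 2190 − 12730)×3324
The z_c×3324 term appears on both sides and cancels. Collect the known terms of each column as K = Σ(ρt)_known − 3324 × (depth of known layers): K_1 = 0 − 3324×0 = 0; K_2 = 31428140 − 3324×(2190 + 12730) = −18165940.
Balance: K_1 − x×(3324 − 2777) = K_2, so x = (K_1 − K_2)/(3324 − 2777) = 18165900/547 = 33200 m.

33200 m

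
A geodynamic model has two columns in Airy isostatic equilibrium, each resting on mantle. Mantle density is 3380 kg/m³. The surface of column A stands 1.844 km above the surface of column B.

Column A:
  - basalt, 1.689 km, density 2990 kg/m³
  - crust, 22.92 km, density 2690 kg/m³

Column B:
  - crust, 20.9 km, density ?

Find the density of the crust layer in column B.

2890 kg/m³

Take the compensation level at the base of the deeper column (depth z_c below the surface of column A) and equate Σ ρ_i t_i down to z_c; mantle fills any gap and the z_c terms cancel.
Column A: 1.689×2990 + 22.92×2690 + (z_c − 24.609)×3380
Column B: 1.844×0 + 20.9×ρ + (z_c − 1.844 − 20.9)×3380
The z_c×3380 term appears on both sides and cancels. Collect the known terms of each column as K = Σ(ρt)_known − 3380 × (depth of known layers): K_A = 66704.91 − 3380×24.609 = −16473.51; K_B = 0 − 3380×(1.844 + 20.9) = −76874.72.
Balance: K_A = K_B + 20.9×ρ, so ρ = (K_A − K_B)/20.9 = 60401.2/20.9 = 2890 kg/m³.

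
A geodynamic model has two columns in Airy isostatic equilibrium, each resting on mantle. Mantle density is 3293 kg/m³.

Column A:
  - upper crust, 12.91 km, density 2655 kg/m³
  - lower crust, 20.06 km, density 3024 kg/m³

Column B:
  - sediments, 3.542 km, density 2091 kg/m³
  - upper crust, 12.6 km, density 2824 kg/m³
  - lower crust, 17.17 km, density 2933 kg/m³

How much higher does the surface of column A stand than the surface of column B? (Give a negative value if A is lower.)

For any compensation level in the mantle, the mantle terms cancel and isostasy reduces to e = (Σt_A − Σt_B) − (Σ(ρt)_A − Σ(ρt)_B) / ρ_m.
Σt_A = 32.97 km; Σt_B = 33.312 km; Σ(ρt)_A = 94937.49; Σ(ρt)_B = 93348.332 (in km·kg/m³).
e = (32.97 − 33.312) − (94937.49 − 93348.332) / 3293 = −0.825 km.

−0.825 km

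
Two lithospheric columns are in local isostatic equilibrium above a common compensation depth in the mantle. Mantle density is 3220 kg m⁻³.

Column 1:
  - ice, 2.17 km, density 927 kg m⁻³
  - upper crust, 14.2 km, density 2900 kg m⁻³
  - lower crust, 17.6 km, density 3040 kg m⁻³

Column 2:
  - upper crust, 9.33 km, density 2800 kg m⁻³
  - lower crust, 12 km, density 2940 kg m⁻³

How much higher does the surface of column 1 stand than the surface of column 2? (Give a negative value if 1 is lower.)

1.68 km

For any compensation level in the mantle, the mantle terms cancel and isostasy reduces to e = (Σt_1 − Σt_2) − (Σ(ρt)_1 − Σ(ρt)_2) / ρ_m.
Σt_1 = 33.97 km; Σt_2 = 21.33 km; Σ(ρt)_1 = 96695.59; Σ(ρt)_2 = 61404 (in km·kg m⁻³).
e = (33.97 − 21.33) − (96695.59 − 61404) / 3220 = 1.68 km.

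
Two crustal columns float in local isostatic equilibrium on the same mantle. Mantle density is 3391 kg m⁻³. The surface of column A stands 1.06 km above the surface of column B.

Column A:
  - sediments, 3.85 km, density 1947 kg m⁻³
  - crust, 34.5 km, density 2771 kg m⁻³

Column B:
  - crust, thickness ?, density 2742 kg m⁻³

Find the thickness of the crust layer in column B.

Take the compensation level at the base of the deeper column (depth z_c below the surface of column A) and equate Σ ρ_i t_i down to z_c; mantle fills any gap and the z_c terms cancel.
Column A: 3.85×1947 + 34.5×2771 + (z_c − 38.35)×3391
Column B: 1.06×0 + x×2742 + (z_c − 1.06 − 0 − x)×3391
The z_c×3391 term appears on both sides and cancels. Collect the known terms of each column as K = Σ(ρt)_known − 3391 × (depth of known layers): K_A = 103095.45 − 3391×38.35 = −26949.4; K_B = 0 − 3391×(1.06 + 0) = −3594.46.
Balance: K_A = K_B − x×(3391 − 2742), so x = (K_B − K_A)/(3391 − 2742) = 23354.9/649 = 36 km.

36 km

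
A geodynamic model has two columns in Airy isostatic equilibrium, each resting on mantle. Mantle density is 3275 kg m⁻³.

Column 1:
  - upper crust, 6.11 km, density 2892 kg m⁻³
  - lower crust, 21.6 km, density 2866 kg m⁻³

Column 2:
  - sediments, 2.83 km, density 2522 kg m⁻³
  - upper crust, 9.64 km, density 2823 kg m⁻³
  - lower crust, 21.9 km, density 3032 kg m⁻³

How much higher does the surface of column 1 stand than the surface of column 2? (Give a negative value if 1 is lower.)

−0.194 km

For any compensation level in the mantle, the mantle terms cancel and isostasy reduces to e = (Σt_1 − Σt_2) − (Σ(ρt)_1 − Σ(ρt)_2) / ρ_m.
Σt_1 = 27.71 km; Σt_2 = 34.37 km; Σ(ρt)_1 = 79575.72; Σ(ρt)_2 = 100751.78 (in km·kg m⁻³).
e = (27.71 − 34.37) − (79575.72 − 100751.78) / 3275 = −0.194 km.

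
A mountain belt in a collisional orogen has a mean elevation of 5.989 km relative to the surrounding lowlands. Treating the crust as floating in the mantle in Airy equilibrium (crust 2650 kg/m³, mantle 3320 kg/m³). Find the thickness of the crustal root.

For local isostatic compensation: the weight of the topography is balanced by the buoyancy of the root, ρ_c h = (ρ_m − ρ_c) r.
r = h · ρ_c / (ρ_m − ρ_c) = 5.989 km × 2650 / (3320 − 2650) = 23.7 km.

23.7 km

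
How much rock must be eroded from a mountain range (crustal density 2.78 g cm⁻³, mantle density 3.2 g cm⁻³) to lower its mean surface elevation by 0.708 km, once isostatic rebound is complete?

5.39 km

Net drop Δ = e − u = e − e ρ_c/ρ_m = e (ρ_m − ρ_c)/ρ_m.
e = Δ ρ_m/(ρ_m − ρ_c) = 0.708 km × 3.2/0.42 = 5.39 km.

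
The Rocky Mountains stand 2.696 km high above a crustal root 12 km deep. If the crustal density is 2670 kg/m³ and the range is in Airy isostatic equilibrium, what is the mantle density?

3270 kg/m³

Airy balance: ρ_c h = (ρ_m − ρ_c) r → ρ_m = ρ_c (1 + h/r).
ρ_m = 2670 × (1 + 2.696 km/12 km) = 3270 kg/m³.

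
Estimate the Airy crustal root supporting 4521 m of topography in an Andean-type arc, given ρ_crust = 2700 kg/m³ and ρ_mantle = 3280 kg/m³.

21000 m

In Airy isostatic equilibrium: the weight of the topography is balanced by the buoyancy of the root, ρ_c h = (ρ_m − ρ_c) r.
r = h · ρ_c / (ρ_m − ρ_c) = 4521 m × 2700 / (3280 − 2700) = 21000 m.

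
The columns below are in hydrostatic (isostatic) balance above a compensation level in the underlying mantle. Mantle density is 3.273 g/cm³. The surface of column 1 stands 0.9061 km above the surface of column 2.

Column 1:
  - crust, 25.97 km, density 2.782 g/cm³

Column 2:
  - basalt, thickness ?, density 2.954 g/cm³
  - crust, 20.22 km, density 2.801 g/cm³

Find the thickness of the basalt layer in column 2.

0.758 km

Take the compensation level at the base of the deeper column (depth z_c below the surface of column 1) and equate Σ ρ_i t_i down to z_c; mantle fills any gap and the z_c terms cancel.
Column 1: 25.97×2.782 + (z_c − 25.97)×3.273
Column 2: 0.9061×0 + x×2.954 + 20.22×2.801 + (z_c − 0.9061 − 20.22 − x)×3.273
The z_c×3.273 term appears on both sides and cancels. Collect the known terms of each column as K = Σ(ρt)_known − 3.273 × (depth of known layers): K_1 = 72.24854 − 3.273×25.97 = −12.75127; K_2 = 56.63622 − 3.273×(0.9061 + 20.22) = −12.5095053.
Balance: K_1 = K_2 − x×(3.273 − 2.954), so x = (K_2 − K_1)/(3.273 − 2.954) = 0.241765/0.319 = 0.758 km.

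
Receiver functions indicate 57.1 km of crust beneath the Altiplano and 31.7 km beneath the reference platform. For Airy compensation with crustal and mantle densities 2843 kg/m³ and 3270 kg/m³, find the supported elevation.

Excess crust Δ = 57.1 km − 31.7 km = 25.4 km, split between elevation h and root r with h + r = Δ.
Airy balance ρ_c h = (ρ_m − ρ_c) r gives r = h ρ_c/(ρ_m − ρ_c), so h (1 + ρ_c/(ρ_m − ρ_c)) = Δ, i.e. h = Δ (ρ_m − ρ_c)/ρ_m.
h = 25.4 km × 427/3270 = 3.32 km.

3.32 km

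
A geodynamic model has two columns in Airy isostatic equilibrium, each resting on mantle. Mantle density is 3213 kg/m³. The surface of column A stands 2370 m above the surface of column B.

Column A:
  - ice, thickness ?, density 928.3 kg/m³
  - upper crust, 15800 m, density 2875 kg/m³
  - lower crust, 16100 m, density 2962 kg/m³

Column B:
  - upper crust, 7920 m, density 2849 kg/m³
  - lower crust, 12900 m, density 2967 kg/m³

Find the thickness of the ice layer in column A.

1880 m

Take the compensation level at the base of the deeper column (depth z_c below the surface of column A) and equate Σ ρ_i t_i down to z_c; mantle fills any gap and the z_c terms cancel.
Column A: x×928.3 + 15800×2875 + 16100×2962 + (z_c − 31900 − x)×3213
Column B: 2370×0 + 7920×2849 + 12900×2967 + (z_c − 2370 − 20820)×3213
The z_c×3213 term appears on both sides and cancels. Collect the known terms of each column as K = Σ(ρt)_known − 3213 × (depth of known layers): K_A = 93113200 − 3213×31900 = −9381500; K_B = 60838380 − 3213×(2370 + 20820) = −13671090.
Balance: K_A − x×(3213 − 928.3) = K_B, so x = (K_A − K_B)/(3213 − 928.3) = 4289590/2284.7 = 1880 m.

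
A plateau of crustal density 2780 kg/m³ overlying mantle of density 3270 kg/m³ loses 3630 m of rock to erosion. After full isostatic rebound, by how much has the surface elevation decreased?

544 m

Rebound u = e ρ_c/ρ_m = 3630 m × 2780/3270 = 3086 m.
Net surface drop = e − u = 3630 m − 3086 m = e (ρ_m − ρ_c)/ρ_m = 544 m.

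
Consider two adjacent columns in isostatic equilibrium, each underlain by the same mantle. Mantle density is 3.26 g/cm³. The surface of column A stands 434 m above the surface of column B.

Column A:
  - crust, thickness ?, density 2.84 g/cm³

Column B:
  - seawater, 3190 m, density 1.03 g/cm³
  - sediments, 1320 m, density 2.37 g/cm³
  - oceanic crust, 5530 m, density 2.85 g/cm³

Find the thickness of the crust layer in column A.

Take the compensation level at the base of the deeper column (depth z_c below the surface of column A) and equate Σ ρ_i t_i down to z_c; mantle fills any gap and the z_c terms cancel.
Column A: x×2.84 + (z_c − 0 − x)×3.26
Column B: 434×0 + 3190×1.03 + 1320×2.37 + 5530×2.85 + (z_c − 434 − 10040)×3.26
The z_c×3.26 term appears on both sides and cancels. Collect the known terms of each column as K = Σ(ρt)_known − 3.26 × (depth of known layers): K_A = 0 − 3.26×0 = 0; K_B = 22174.6 − 3.26×(434 + 10040) = −11970.64.
Balance: K_A − x×(3.26 − 2.84) = K_B, so x = (K_A − K_B)/(3.26 − 2.84) = 11970.6/0.42 = 28500 m.

28500 m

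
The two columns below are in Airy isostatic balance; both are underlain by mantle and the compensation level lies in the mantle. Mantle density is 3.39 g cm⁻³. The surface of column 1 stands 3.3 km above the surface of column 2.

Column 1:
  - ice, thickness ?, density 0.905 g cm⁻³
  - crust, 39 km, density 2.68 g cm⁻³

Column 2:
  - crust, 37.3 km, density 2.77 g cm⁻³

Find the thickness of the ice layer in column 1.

Take the compensation level at the base of the deeper column (depth z_c below the surface of column 1) and equate Σ ρ_i t_i down to z_c; mantle fills any gap and the z_c terms cancel.
Column 1: x×0.905 + 39×2.68 + (z_c − 39 − x)×3.39
Column 2: 3.3×0 + 37.3×2.77 + (z_c − 3.3 − 37.3)×3.39
The z_c×3.39 term appears on both sides and cancels. Collect the known terms of each column as K = Σ(ρt)_known − 3.39 × (depth of known layers): K_1 = 104.52 − 3.39×39 = −27.69; K_2 = 103.321 − 3.39×(3.3 + 37.3) = −34.313.
Balance: K_1 − x×(3.39 − 0.905) = K_2, so x = (K_1 − K_2)/(3.39 − 0.905) = 6.623/2.485 = 2.67 km.

2.67 km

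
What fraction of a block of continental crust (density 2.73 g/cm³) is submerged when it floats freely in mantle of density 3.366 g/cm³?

0.811

Submerged fraction = ρ_obj/ρ_fluid = 2.73/3.366 = 0.811.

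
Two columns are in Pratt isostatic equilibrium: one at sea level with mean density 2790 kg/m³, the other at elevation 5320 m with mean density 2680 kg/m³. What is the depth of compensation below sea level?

ρ_ref D = ρ (D + h) → D (ρ_ref − ρ) = ρ h.
D = ρ h/(ρ_ref − ρ) = 2680 × 5320 m/(2790 − 2680) = 130000 m.

130000 m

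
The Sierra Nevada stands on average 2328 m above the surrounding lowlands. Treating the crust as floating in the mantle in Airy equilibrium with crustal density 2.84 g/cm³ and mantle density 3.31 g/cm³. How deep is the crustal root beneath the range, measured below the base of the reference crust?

14100 m

By Archimedes' principle applied to the lithosphere: the weight of the topography is balanced by the buoyancy of the root, ρ_c h = (ρ_m − ρ_c) r.
r = h · ρ_c / (ρ_m − ρ_c) = 2328 m × 2.84 / (3.31 − 2.84) = 14100 m.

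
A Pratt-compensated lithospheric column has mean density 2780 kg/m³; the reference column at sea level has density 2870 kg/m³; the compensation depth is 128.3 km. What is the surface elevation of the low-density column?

ρ_ref D = ρ (D + h) → h = D (ρ_ref − ρ)/ρ.
h = 128.3 km × (2870 − 2780)/2780 = 4.15 km.

4.15 km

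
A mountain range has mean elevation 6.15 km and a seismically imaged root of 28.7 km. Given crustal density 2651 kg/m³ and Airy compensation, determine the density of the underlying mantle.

Airy balance: ρ_c h = (ρ_m − ρ_c) r → ρ_m = ρ_c (1 + h/r).
ρ_m = 2651 × (1 + 6.15 km/28.7 km) = 3220 kg/m³.

3220 kg/m³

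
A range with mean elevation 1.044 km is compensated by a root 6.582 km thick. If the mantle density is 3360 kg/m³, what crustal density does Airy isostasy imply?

ρ_c h = (ρ_m − ρ_c) r → ρ_c (h + r) = ρ_m r → ρ_c = ρ_m r / (h + r).
ρ_c = 3360 × 6.582 km / (1.044 km + 6.582 km) = 2900 kg/m³.

2900 kg/m³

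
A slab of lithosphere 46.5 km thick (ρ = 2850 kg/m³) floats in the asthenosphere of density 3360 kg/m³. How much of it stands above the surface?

Floating equilibrium: submerged depth d = t ρ_obj/ρ_fluid = 46.5 km × 2850/3360 = 39.44 km.
Freeboard = t − d = 46.5 km − 39.44 km = 7.06 km.

7.06 km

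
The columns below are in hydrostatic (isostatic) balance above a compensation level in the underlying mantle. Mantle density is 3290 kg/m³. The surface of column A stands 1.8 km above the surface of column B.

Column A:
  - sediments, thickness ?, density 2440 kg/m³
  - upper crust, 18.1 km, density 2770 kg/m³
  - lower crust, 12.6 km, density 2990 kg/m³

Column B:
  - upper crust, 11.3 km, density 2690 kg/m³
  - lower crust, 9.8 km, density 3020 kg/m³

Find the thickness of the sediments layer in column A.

2.54 km

Take the compensation level at the base of the deeper column (depth z_c below the surface of column A) and equate Σ ρ_i t_i down to z_c; mantle fills any gap and the z_c terms cancel.
Column A: x×2440 + 18.1×2770 + 12.6×2990 + (z_c − 30.7 − x)×3290
Column B: 1.8×0 + 11.3×2690 + 9.8×3020 + (z_c − 1.8 − 21.1)×3290
The z_c×3290 term appears on both sides and cancels. Collect the known terms of each column as K = Σ(ρt)_known − 3290 × (depth of known layers): K_A = 87811 − 3290×30.7 = −13192; K_B = 59993 − 3290×(1.8 + 21.1) = −15348.
Balance: K_A − x×(3290 − 2440) = K_B, so x = (K_A − K_B)/(3290 − 2440) = 2156/850 = 2.54 km.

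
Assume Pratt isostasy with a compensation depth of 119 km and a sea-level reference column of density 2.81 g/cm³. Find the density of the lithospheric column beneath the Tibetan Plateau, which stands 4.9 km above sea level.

Pratt balance: ρ_ref D = ρ (D + h).
ρ = ρ_ref D/(D + h) = 2.81 × 119 km/(119 km + 4.9 km) = 2.7 g/cm³.

2.7 g/cm³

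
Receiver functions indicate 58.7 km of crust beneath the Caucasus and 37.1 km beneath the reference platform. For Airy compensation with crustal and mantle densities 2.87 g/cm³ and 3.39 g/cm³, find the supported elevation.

Excess crust Δ = 58.7 km − 37.1 km = 21.6 km, split between elevation h and root r with h + r = Δ.
Airy balance ρ_c h = (ρ_m − ρ_c) r gives r = h ρ_c/(ρ_m − ρ_c), so h (1 + ρ_c/(ρ_m − ρ_c)) = Δ, i.e. h = Δ (ρ_m − ρ_c)/ρ_m.
h = 21.6 km × 0.52/3.39 = 3.31 km.

3.31 km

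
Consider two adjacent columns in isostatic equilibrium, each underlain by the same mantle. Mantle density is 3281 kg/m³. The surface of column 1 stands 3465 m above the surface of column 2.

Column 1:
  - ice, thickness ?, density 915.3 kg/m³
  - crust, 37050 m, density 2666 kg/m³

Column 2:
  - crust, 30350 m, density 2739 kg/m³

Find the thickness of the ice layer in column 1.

2130 m

Take the compensation level at the base of the deeper column (depth z_c below the surface of column 1) and equate Σ ρ_i t_i down to z_c; mantle fills any gap and the z_c terms cancel.
Column 1: x×915.3 + 37050×2666 + (z_c − 37050 − x)×3281
Column 2: 3465×0 + 30350×2739 + (z_c − 3465 − 30350)×3281
The z_c×3281 term appears on both sides and cancels. Collect the known terms of each column as K = Σ(ρt)_known − 3281 × (depth of known layers): K_1 = 98775300 − 3281×37050 = −22785750; K_2 = 83128650 − 3281×(3465 + 30350) = −27818365.
Balance: K_1 − x×(3281 − 915.3) = K_2, so x = (K_1 − K_2)/(3281 − 915.3) = 5032620/2365.7 = 2130 m.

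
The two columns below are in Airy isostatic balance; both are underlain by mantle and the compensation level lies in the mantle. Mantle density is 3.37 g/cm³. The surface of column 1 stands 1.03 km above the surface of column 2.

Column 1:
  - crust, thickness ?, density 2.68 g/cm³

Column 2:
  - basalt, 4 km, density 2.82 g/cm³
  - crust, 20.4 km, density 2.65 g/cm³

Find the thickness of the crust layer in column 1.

29.5 km

Take the compensation level at the base of the deeper column (depth z_c below the surface of column 1) and equate Σ ρ_i t_i down to z_c; mantle fills any gap and the z_c terms cancel.
Column 1: x×2.68 + (z_c − 0 − x)×3.37
Column 2: 1.03×0 + 4×2.82 + 20.4×2.65 + (z_c − 1.03 − 24.4)×3.37
The z_c×3.37 term appears on both sides and cancels. Collect the known terms of each column as K = Σ(ρt)_known − 3.37 × (depth of known layers): K_1 = 0 − 3.37×0 = 0; K_2 = 65.34 − 3.37×(1.03 + 24.4) = −20.3591.
Balance: K_1 − x×(3.37 − 2.68) = K_2, so x = (K_1 − K_2)/(3.37 − 2.68) = 20.3591/0.69 = 29.5 km.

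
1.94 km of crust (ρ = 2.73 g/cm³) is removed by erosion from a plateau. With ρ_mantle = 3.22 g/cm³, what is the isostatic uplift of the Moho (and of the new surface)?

1.64 km

Unloading: uplift u = e ρ_c/ρ_m = 1.94 km × 2.73/3.22 = 1.64 km.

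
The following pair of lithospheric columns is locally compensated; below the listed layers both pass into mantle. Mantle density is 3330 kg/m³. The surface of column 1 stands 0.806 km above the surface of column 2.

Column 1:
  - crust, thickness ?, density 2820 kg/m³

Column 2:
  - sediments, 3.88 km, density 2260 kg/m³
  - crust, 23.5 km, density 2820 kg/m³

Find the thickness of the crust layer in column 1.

Take the compensation level at the base of the deeper column (depth z_c below the surface of column 1) and equate Σ ρ_i t_i down to z_c; mantle fills any gap and the z_c terms cancel.
Column 1: x×2820 + (z_c − 0 − x)×3330
Column 2: 0.806×0 + 3.88×2260 + 23.5×2820 + (z_c − 0.806 − 27.38)×3330
The z_c×3330 term appears on both sides and cancels. Collect the known terms of each column as K = Σ(ρt)_known − 3330 × (depth of known layers): K_1 = 0 − 3330×0 = 0; K_2 = 75038.8 − 3330×(0.806 + 27.38) = −18820.58.
Balance: K_1 − x×(3330 − 2820) = K_2, so x = (K_1 − K_2)/(3330 − 2820) = 18820.6/510 = 36.9 km.

36.9 km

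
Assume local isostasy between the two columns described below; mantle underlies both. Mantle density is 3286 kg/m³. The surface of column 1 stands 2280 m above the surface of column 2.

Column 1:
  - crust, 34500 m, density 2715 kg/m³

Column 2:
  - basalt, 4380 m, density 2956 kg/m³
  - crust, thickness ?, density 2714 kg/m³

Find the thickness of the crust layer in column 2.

18800 m

Take the compensation level at the base of the deeper column (depth z_c below the surface of column 1) and equate Σ ρ_i t_i down to z_c; mantle fills any gap and the z_c terms cancel.
Column 1: 34500×2715 + (z_c − 34500)×3286
Column 2: 2280×0 + 4380×2956 + x×2714 + (z_c − 2280 − 4380 − x)×3286
The z_c×3286 term appears on both sides and cancels. Collect the known terms of each column as K = Σ(ρt)_known − 3286 × (depth of known layers): K_1 = 93667500 − 3286×34500 = −19699500; K_2 = 12947280 − 3286×(2280 + 4380) = −8937480.
Balance: K_1 = K_2 − x×(3286 − 2714), so x = (K_2 − K_1)/(3286 − 2714) = 10762000/572 = 18800 m.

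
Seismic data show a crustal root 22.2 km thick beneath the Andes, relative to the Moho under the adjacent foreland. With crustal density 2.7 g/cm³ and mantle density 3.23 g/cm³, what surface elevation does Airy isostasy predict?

4.36 km

In Airy isostatic equilibrium: ρ_c h = (ρ_m − ρ_c) r.
h = r (ρ_m − ρ_c) / ρ_c = 22.2 km × (3.23 − 2.7) / 2.7 = 4.36 km.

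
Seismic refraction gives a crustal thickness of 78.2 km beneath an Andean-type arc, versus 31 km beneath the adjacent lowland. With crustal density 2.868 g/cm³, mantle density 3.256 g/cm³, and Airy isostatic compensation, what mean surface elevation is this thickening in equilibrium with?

5.62 km

Excess crust Δ = 78.2 km − 31 km = 47.2 km, split between elevation h and root r with h + r = Δ.
Airy balance ρ_c h = (ρ_m − ρ_c) r gives r = h ρ_c/(ρ_m − ρ_c), so h (1 + ρ_c/(ρ_m − ρ_c)) = Δ, i.e. h = Δ (ρ_m − ρ_c)/ρ_m.
h = 47.2 km × 0.388/3.256 = 5.62 km.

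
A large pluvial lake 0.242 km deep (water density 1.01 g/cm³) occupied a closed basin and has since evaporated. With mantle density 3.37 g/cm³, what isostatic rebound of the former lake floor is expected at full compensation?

0.0725 km

u = d ρ_w/ρ_m = 0.242 km × 1.01/3.37 = 0.0725 km.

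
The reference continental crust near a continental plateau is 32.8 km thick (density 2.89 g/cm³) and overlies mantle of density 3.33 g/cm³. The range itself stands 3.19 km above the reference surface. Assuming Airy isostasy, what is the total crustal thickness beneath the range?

56.9 km

Root depth r = h ρ_c / (ρ_m − ρ_c) = 3.19 km × 2.89 / 0.44 = 20.95 km.
Total thickness = T + h + r = 32.8 km + 3.19 km + 20.95 km = 56.9 km.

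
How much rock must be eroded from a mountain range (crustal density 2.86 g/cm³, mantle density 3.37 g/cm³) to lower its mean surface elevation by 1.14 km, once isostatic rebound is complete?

Net drop Δ = e − u = e − e ρ_c/ρ_m = e (ρ_m − ρ_c)/ρ_m.
e = Δ ρ_m/(ρ_m − ρ_c) = 1.14 km × 3.37/0.51 = 7.53 km.

7.53 km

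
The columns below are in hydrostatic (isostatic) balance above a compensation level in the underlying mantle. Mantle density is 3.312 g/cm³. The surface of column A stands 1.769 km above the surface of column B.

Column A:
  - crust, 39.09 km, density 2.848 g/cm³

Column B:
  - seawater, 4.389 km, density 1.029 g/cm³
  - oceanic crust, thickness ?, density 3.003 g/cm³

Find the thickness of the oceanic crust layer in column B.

Take the compensation level at the base of the deeper column (depth z_c below the surface of column A) and equate Σ ρ_i t_i down to z_c; mantle fills any gap and the z_c terms cancel.
Column A: 39.09×2.848 + (z_c − 39.09)×3.312
Column B: 1.769×0 + 4.389×1.029 + x×3.003 + (z_c − 1.769 − 4.389 − x)×3.312
The z_c×3.312 term appears on both sides and cancels. Collect the known terms of each column as K = Σ(ρt)_known − 3.312 × (depth of known layers): K_A = 111.32832 − 3.312×39.09 = −18.13776; K_B = 4.516281 − 3.312×(1.769 + 4.389) = −15.879015.
Balance: K_A = K_B − x×(3.312 − 3.003), so x = (K_B − K_A)/(3.312 − 3.003) = 2.25874/0.309 = 7.31 km.

7.31 km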